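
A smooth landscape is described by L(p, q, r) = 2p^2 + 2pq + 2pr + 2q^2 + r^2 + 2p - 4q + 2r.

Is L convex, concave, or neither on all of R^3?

convex

L is quadratic, so its Hessian is the constant matrix H = [[4, 2, 2], [2, 4, 0], [2, 0, 2]].
Leading principal minors: 4, 12, 8.
All positive ⇒ H ≻ 0 ⇒ convex.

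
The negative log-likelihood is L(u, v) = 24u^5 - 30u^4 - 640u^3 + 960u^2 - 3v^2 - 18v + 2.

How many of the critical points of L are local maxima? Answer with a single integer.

L separates as a function of u plus a function of v, so ∇L=0 decouples.
∂L/∂u = 120u(u - 4)(u - 1)(u + 4) = 0 at u ∈ {-4, 0, 1, 4}; ∂L/∂v = -6(v + 3) = 0 at v ∈ {-3}.
The Hessian is diagonal: diag(L_uu, L_vv). Second derivatives: L_uu(-4)=-19200, L_uu(0)=1920, L_uu(1)=-1800, L_uu(4)=11520; L_vv(-3)=-6.
Local maxima occur where both diagonal entries negative: (-4, -3), (1, -3). Count: 2.

2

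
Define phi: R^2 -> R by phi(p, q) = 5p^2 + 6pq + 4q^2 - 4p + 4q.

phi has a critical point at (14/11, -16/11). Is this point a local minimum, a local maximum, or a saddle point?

local minimum

The Hessian of phi is constant: H = [[10, 6], [6, 8]].
det(H) = 10·8 − 6² = 44.
det(H) > 0 and tr(H) = 18 > 0, so H is positive definite and the point is a local minimum.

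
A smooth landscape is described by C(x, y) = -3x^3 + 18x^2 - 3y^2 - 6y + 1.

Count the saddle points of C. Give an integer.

1

C separates as a function of x plus a function of y, so ∇C=0 decouples.
∂C/∂x = -9x(x - 4) = 0 at x ∈ {0, 4}; ∂C/∂y = -6(y + 1) = 0 at y ∈ {-1}.
The Hessian is diagonal: diag(C_xx, C_yy). Second derivatives: C_xx(0)=36, C_xx(4)=-36; C_yy(-1)=-6.
Saddle points occur where the two diagonal entries have opposite signs: (0, -1). Count: 1.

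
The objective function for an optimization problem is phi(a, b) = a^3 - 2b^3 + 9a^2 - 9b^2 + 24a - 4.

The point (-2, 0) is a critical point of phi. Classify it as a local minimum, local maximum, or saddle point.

The mixed partial ∂²phi/∂a∂b is 0, so the Hessian at any point is diag(phi_aa, phi_bb) = diag(6(a + 3), -6(2b + 3)).
At (-2, 0): H = diag(6, -18).
The eigenvalues have opposite signs, so H is indefinite: a saddle point.

saddle point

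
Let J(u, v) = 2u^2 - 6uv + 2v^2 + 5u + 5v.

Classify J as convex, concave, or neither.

neither

J is quadratic, so its Hessian is the constant matrix H = [[4, -6], [-6, 4]].
det(H) = -20, tr(H) = 8.
det(H) < 0, so H is indefinite: neither convex nor concave.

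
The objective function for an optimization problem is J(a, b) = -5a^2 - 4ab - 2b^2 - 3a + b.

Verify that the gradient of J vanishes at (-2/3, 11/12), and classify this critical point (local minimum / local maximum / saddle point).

local maximum

∇J = (-10a - 4b - 3, -4a - 4b + 1); substituting (-2/3, 11/12) gives ∇J = (0, 0), so (-2/3, 11/12) is indeed a critical point.
The Hessian of J is constant: H = [[-10, -4], [-4, -4]].
det(H) = (-10)·(-4) − (-4)² = 24.
det(H) > 0 and tr(H) = -14 < 0, so H is negative definite and the point is a local maximum.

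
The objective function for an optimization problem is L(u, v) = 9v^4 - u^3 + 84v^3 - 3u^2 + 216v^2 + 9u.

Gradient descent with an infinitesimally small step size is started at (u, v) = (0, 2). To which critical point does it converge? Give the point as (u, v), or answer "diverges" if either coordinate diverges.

L is separable, so gradient descent decouples: u follows -∂L/∂u, v follows -∂L/∂v.
∂L/∂u = -3(u - 1)(u + 3); at u=0 this is 9, so u decreases.
∂L/∂v = 36v(v + 3)(v + 4); at v=2 this is 2160, so v decreases.
u converges to its nearest critical value -3 (a local min of the u-part); v converges to 0. The iterate converges to (-3, 0).

(-3, 0)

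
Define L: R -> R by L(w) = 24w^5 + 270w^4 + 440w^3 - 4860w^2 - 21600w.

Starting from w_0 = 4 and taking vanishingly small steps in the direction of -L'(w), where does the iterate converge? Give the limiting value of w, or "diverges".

L'(w) = 120(w - 3)(w + 3)(w + 4)(w + 5), so L'(4) = 60480.
Gradient descent moves in the -L' direction, i.e. w is decreasing.
The nearest critical point in that direction is w = 3, where L'' = 40320 > 0 (a local minimum). The iterate converges there.

3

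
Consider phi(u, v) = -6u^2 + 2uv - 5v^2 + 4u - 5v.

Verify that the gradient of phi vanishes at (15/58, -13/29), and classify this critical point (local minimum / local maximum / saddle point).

local maximum

∇phi = (-12u + 2v + 4, 2u - 10v - 5); substituting (15/58, -13/29) gives ∇phi = (0, 0), so (15/58, -13/29) is indeed a critical point.
The Hessian of phi is constant: H = [[-12, 2], [2, -10]].
det(H) = (-12)·(-10) − 2² = 116.
det(H) > 0 and tr(H) = -22 < 0, so H is negative definite and the point is a local maximum.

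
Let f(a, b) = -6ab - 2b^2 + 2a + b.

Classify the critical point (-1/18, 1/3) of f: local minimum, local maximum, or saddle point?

saddle point

The Hessian of f is constant: H = [[0, -6], [-6, -4]].
det(H) = 0·(-4) − (-6)² = -36.
Since det(H) < 0, H is indefinite and the critical point is a saddle point.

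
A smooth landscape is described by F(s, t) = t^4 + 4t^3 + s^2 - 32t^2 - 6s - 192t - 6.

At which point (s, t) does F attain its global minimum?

(3, 4)

F(s,t) separates as P(s) + Q(t) − 6, so its minimum is min P + min Q − 6.
P'(s) = 2s - 6 vanishes at s ∈ {3}; Q'(t) = 4(t - 4)(t + 3)(t + 4) vanishes at t ∈ {-4, -3, 4}.
Local minima of P (where P''>0): P(3)=-9. Local minima of Q: Q(-4)=256, Q(4)=-768.
So the global minimum of F is P(3) + Q(4) − 6 = -9 − 768 − 6 = -783, attained at (3, 4).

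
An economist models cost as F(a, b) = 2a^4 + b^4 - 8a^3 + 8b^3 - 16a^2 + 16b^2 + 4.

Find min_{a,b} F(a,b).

F(a,b) separates as P(a) + Q(b) + 4, so its minimum is min P + min Q + 4.
P'(a) = 8a(a - 4)(a + 1) vanishes at a ∈ {-1, 0, 4}; Q'(b) = 4b(b + 2)(b + 4) vanishes at b ∈ {-4, -2, 0}.
Local minima of P (where P''>0): P(-1)=-6, P(4)=-256. Local minima of Q: Q(-4)=0, Q(0)=0.
So the global minimum of F is P(4) + Q(-4) + 4 = -256 + 0 + 4 = -252, attained at (4, -4).

-252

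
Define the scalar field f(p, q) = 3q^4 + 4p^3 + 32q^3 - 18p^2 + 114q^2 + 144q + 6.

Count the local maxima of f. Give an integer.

1

f separates as a function of p plus a function of q, so ∇f=0 decouples.
∂f/∂p = 12p(p - 3) = 0 at p ∈ {0, 3}; ∂f/∂q = 12(q + 1)(q + 3)(q + 4) = 0 at q ∈ {-4, -3, -1}.
The Hessian is diagonal: diag(f_pp, f_qq). Second derivatives: f_pp(0)=-36, f_pp(3)=36; f_qq(-4)=36, f_qq(-3)=-24, f_qq(-1)=72.
Local maxima occur where both diagonal entries negative: (0, -3). Count: 1.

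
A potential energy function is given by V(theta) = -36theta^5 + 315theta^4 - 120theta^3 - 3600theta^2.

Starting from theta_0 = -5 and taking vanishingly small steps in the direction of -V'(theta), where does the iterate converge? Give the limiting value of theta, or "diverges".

-2

V'(theta) = -180theta(theta - 5)(theta - 4)(theta + 2), so V'(-5) = -243000.
Gradient descent moves in the -V' direction, i.e. theta is increasing.
The nearest critical point in that direction is theta = -2, where V'' = 15120 > 0 (a local minimum). The iterate converges there.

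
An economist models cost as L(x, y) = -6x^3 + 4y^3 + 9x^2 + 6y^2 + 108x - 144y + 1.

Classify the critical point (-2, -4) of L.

The mixed partial ∂²L/∂x∂y is 0, so the Hessian at any point is diag(L_xx, L_yy) = diag(18(-2x + 1), 12(2y + 1)).
At (-2, -4): H = diag(90, -84).
The eigenvalues have opposite signs, so H is indefinite: a saddle point.

saddle point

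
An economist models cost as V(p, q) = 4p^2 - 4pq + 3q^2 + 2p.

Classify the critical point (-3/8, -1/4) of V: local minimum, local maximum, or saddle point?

The Hessian of V is constant: H = [[8, -4], [-4, 6]].
det(H) = 8·6 − (-4)² = 32.
det(H) > 0 and tr(H) = 14 > 0, so H is positive definite and the point is a local minimum.

local minimum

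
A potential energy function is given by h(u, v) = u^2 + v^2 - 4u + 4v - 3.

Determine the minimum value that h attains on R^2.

h(u,v) separates as P(u) + Q(v) − 3, so its minimum is min P + min Q − 3.
P'(u) = 2u - 4 vanishes at u ∈ {2}; Q'(v) = 2v + 4 vanishes at v ∈ {-2}.
Local minima of P (where P''>0): P(2)=-4. Local minima of Q: Q(-2)=-4.
So the global minimum of h is P(2) + Q(-2) − 3 = -4 − 4 − 3 = -11, attained at (2, -2).

-11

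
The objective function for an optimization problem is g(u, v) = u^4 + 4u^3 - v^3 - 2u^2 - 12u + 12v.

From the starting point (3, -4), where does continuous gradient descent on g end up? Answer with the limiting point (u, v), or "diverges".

g is separable, so gradient descent decouples: u follows -∂g/∂u, v follows -∂g/∂v.
∂g/∂u = 4(u - 1)(u + 1)(u + 3); at u=3 this is 192, so u decreases.
∂g/∂v = -3(v - 2)(v + 2); at v=-4 this is -36, so v increases.
u converges to its nearest critical value 1 (a local min of the u-part); v converges to -2. The iterate converges to (1, -2).

(1, -2)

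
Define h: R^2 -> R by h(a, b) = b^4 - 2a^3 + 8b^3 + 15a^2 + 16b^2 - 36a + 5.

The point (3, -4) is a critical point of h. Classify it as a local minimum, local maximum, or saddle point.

saddle point

The mixed partial ∂²h/∂a∂b is 0, so the Hessian at any point is diag(h_aa, h_bb) = diag(6(-2a + 5), 4(3b^2 + 12b + 8)).
At (3, -4): H = diag(-6, 32).
The eigenvalues have opposite signs, so H is indefinite: a saddle point.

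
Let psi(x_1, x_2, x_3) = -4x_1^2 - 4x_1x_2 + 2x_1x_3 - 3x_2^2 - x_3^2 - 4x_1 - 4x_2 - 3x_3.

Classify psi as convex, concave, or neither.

psi is quadratic, so its Hessian is the constant matrix H = [[-8, -4, 2], [-4, -6, 0], [2, 0, -2]].
Leading principal minors: -8, 32, -40.
Signs alternate −, +, − ⇒ H ≺ 0 ⇒ concave.

concave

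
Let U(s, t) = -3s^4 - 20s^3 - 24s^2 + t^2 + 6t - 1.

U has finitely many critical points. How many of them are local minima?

U separates as a function of s plus a function of t, so ∇U=0 decouples.
∂U/∂s = -12s(s + 1)(s + 4) = 0 at s ∈ {-4, -1, 0}; ∂U/∂t = 2(t + 3) = 0 at t ∈ {-3}.
The Hessian is diagonal: diag(U_ss, U_tt). Second derivatives: U_ss(-4)=-144, U_ss(-1)=36, U_ss(0)=-48; U_tt(-3)=2.
Local minima occur where both diagonal entries positive: (-1, -3). Count: 1.

1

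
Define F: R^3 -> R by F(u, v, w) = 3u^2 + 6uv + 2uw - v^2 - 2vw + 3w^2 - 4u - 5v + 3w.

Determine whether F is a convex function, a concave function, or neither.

neither

F is quadratic, so its Hessian is the constant matrix H = [[6, 6, 2], [6, -2, -2], [2, -2, 6]].
Leading principal minors: 6, -48, -352.
Neither pattern holds ⇒ H is indefinite ⇒ neither convex nor concave.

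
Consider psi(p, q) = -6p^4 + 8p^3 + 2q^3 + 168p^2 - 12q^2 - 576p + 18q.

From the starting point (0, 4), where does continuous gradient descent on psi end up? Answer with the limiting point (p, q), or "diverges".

(2, 3)

psi is separable, so gradient descent decouples: p follows -∂psi/∂p, q follows -∂psi/∂q.
∂psi/∂p = -24(p - 3)(p - 2)(p + 4); at p=0 this is -576, so p increases.
∂psi/∂q = 6(q - 3)(q - 1); at q=4 this is 18, so q decreases.
p converges to its nearest critical value 2 (a local min of the p-part); q converges to 3. The iterate converges to (2, 3).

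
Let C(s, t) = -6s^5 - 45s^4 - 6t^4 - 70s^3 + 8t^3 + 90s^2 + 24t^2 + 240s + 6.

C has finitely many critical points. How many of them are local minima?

2

C separates as a function of s plus a function of t, so ∇C=0 decouples.
∂C/∂s = -30(s - 1)(s + 1)(s + 2)(s + 4) = 0 at s ∈ {-4, -2, -1, 1}; ∂C/∂t = -24t(t - 2)(t + 1) = 0 at t ∈ {-1, 0, 2}.
The Hessian is diagonal: diag(C_ss, C_tt). Second derivatives: C_ss(-4)=900, C_ss(-2)=-180, C_ss(-1)=180, C_ss(1)=-900; C_tt(-1)=-72, C_tt(0)=48, C_tt(2)=-144.
Local minima occur where both diagonal entries positive: (-4, 0), (-1, 0). Count: 2.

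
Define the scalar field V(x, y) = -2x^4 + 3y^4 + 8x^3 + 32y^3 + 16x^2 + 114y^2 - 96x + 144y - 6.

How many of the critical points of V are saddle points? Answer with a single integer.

V separates as a function of x plus a function of y, so ∇V=0 decouples.
∂V/∂x = -8(x - 3)(x - 2)(x + 2) = 0 at x ∈ {-2, 2, 3}; ∂V/∂y = 12(y + 1)(y + 3)(y + 4) = 0 at y ∈ {-4, -3, -1}.
The Hessian is diagonal: diag(V_xx, V_yy). Second derivatives: V_xx(-2)=-160, V_xx(2)=32, V_xx(3)=-40; V_yy(-4)=36, V_yy(-3)=-24, V_yy(-1)=72.
Saddle points occur where the two diagonal entries have opposite signs: (-2, -4), (-2, -1), (2, -3), (3, -4), (3, -1). Count: 5.

5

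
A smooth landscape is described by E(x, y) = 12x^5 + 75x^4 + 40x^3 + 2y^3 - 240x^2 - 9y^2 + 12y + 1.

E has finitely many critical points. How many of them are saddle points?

4

E separates as a function of x plus a function of y, so ∇E=0 decouples.
∂E/∂x = 60x(x - 1)(x + 2)(x + 4) = 0 at x ∈ {-4, -2, 0, 1}; ∂E/∂y = 6(y - 2)(y - 1) = 0 at y ∈ {1, 2}.
The Hessian is diagonal: diag(E_xx, E_yy). Second derivatives: E_xx(-4)=-2400, E_xx(-2)=720, E_xx(0)=-480, E_xx(1)=900; E_yy(1)=-6, E_yy(2)=6.
Saddle points occur where the two diagonal entries have opposite signs: (-4, 2), (-2, 1), (0, 2), (1, 1). Count: 4.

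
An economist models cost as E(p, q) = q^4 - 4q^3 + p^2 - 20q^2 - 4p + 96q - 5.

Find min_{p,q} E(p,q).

E(p,q) separates as A(p) + B(q) − 5, so its minimum is min A + min B − 5.
A'(p) = 2p - 4 vanishes at p ∈ {2}; B'(q) = 4(q - 4)(q - 2)(q + 3) vanishes at q ∈ {-3, 2, 4}.
Local minima of A (where A''>0): A(2)=-4. Local minima of B: B(-3)=-279, B(4)=64.
So the global minimum of E is A(2) + B(-3) − 5 = -4 − 279 − 5 = -288, attained at (2, -3).

-288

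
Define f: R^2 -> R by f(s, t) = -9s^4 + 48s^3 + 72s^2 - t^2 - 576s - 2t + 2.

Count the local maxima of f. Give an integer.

f separates as a function of s plus a function of t, so ∇f=0 decouples.
∂f/∂s = -36(s - 4)(s - 2)(s + 2) = 0 at s ∈ {-2, 2, 4}; ∂f/∂t = -2(t + 1) = 0 at t ∈ {-1}.
The Hessian is diagonal: diag(f_ss, f_tt). Second derivatives: f_ss(-2)=-864, f_ss(2)=288, f_ss(4)=-432; f_tt(-1)=-2.
Local maxima occur where both diagonal entries negative: (-2, -1), (4, -1). Count: 2.

2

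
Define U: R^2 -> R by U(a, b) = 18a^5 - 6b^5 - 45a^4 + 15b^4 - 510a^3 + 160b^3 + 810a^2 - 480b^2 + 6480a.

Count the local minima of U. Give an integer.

4

U separates as a function of a plus a function of b, so ∇U=0 decouples.
∂U/∂a = 90(a - 4)(a - 3)(a + 2)(a + 3) = 0 at a ∈ {-3, -2, 3, 4}; ∂U/∂b = -30b(b - 4)(b - 2)(b + 4) = 0 at b ∈ {-4, 0, 2, 4}.
The Hessian is diagonal: diag(U_aa, U_bb). Second derivatives: U_aa(-3)=-3780, U_aa(-2)=2700, U_aa(3)=-2700, U_aa(4)=3780; U_bb(-4)=5760, U_bb(0)=-960, U_bb(2)=720, U_bb(4)=-1920.
Local minima occur where both diagonal entries positive: (-2, -4), (-2, 2), (4, -4), (4, 2). Count: 4.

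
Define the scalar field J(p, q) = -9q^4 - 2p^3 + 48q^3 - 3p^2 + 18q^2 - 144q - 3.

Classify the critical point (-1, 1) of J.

The mixed partial ∂²J/∂p∂q is 0, so the Hessian at any point is diag(J_pp, J_qq) = diag(-6(2p + 1), 36(-3q^2 + 8q + 1)).
At (-1, 1): H = diag(6, 216).
Both eigenvalues are positive, so H is positive definite: a local minimum.

local minimum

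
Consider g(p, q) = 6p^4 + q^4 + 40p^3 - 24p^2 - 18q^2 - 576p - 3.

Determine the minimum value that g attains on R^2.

-916

g(p,q) separates as A(p) + B(q) − 3, so its minimum is min A + min B − 3.
A'(p) = 24(p - 2)(p + 3)(p + 4) vanishes at p ∈ {-4, -3, 2}; B'(q) = 4q(q - 3)(q + 3) vanishes at q ∈ {-3, 0, 3}.
Local minima of A (where A''>0): A(-4)=896, A(2)=-832. Local minima of B: B(-3)=-81, B(3)=-81.
So the global minimum of g is A(2) + B(-3) − 3 = -832 − 81 − 3 = -916, attained at (2, -3).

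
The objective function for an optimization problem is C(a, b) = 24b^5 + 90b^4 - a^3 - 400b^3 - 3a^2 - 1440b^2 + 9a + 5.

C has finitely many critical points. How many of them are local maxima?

C separates as a function of a plus a function of b, so ∇C=0 decouples.
∂C/∂a = -3(a - 1)(a + 3) = 0 at a ∈ {-3, 1}; ∂C/∂b = 120b(b - 3)(b + 2)(b + 4) = 0 at b ∈ {-4, -2, 0, 3}.
The Hessian is diagonal: diag(C_aa, C_bb). Second derivatives: C_aa(-3)=12, C_aa(1)=-12; C_bb(-4)=-6720, C_bb(-2)=2400, C_bb(0)=-2880, C_bb(3)=12600.
Local maxima occur where both diagonal entries negative: (1, -4), (1, 0). Count: 2.

2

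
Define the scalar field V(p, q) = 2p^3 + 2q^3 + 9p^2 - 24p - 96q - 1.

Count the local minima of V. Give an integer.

1

V separates as a function of p plus a function of q, so ∇V=0 decouples.
∂V/∂p = 6(p - 1)(p + 4) = 0 at p ∈ {-4, 1}; ∂V/∂q = 6(q - 4)(q + 4) = 0 at q ∈ {-4, 4}.
The Hessian is diagonal: diag(V_pp, V_qq). Second derivatives: V_pp(-4)=-30, V_pp(1)=30; V_qq(-4)=-48, V_qq(4)=48.
Local minima occur where both diagonal entries positive: (1, 4). Count: 1.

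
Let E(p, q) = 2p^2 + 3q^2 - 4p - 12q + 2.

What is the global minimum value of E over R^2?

E(p,q) separates as A(p) + B(q) + 2, so its minimum is min A + min B + 2.
A'(p) = 4p - 4 vanishes at p ∈ {1}; B'(q) = 6q - 12 vanishes at q ∈ {2}.
Local minima of A (where A''>0): A(1)=-2. Local minima of B: B(2)=-12.
So the global minimum of E is A(1) + B(2) + 2 = -2 − 12 + 2 = -12, attained at (1, 2).

-12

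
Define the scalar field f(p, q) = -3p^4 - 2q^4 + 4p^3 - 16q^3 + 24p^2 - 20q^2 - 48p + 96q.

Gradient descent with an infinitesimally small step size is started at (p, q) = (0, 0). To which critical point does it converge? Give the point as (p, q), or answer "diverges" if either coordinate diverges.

(1, -3)

f is separable, so gradient descent decouples: p follows -∂f/∂p, q follows -∂f/∂q.
∂f/∂p = -12(p - 2)(p - 1)(p + 2); at p=0 this is -48, so p increases.
∂f/∂q = -8(q - 1)(q + 3)(q + 4); at q=0 this is 96, so q decreases.
p converges to its nearest critical value 1 (a local min of the p-part); q converges to -3. The iterate converges to (1, -3).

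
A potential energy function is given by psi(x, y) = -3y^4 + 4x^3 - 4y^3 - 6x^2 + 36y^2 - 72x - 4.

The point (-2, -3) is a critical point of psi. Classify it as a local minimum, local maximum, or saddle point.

local maximum

The mixed partial ∂²psi/∂x∂y is 0, so the Hessian at any point is diag(psi_xx, psi_yy) = diag(12(2x - 1), 12(-3y^2 - 2y + 6)).
At (-2, -3): H = diag(-60, -180).
Both eigenvalues are negative, so H is negative definite: a local maximum.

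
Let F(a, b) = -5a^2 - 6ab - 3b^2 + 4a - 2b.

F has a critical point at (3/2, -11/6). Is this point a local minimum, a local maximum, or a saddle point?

The Hessian of F is constant: H = [[-10, -6], [-6, -6]].
det(H) = (-10)·(-6) − (-6)² = 24.
det(H) > 0 and tr(H) = -16 < 0, so H is negative definite and the point is a local maximum.

local maximum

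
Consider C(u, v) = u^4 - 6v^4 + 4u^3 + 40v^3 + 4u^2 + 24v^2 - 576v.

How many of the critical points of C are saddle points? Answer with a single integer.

5

C separates as a function of u plus a function of v, so ∇C=0 decouples.
∂C/∂u = 4u(u + 1)(u + 2) = 0 at u ∈ {-2, -1, 0}; ∂C/∂v = -24(v - 4)(v - 3)(v + 2) = 0 at v ∈ {-2, 3, 4}.
The Hessian is diagonal: diag(C_uu, C_vv). Second derivatives: C_uu(-2)=8, C_uu(-1)=-4, C_uu(0)=8; C_vv(-2)=-720, C_vv(3)=120, C_vv(4)=-144.
Saddle points occur where the two diagonal entries have opposite signs: (-2, -2), (-2, 4), (-1, 3), (0, -2), (0, 4). Count: 5.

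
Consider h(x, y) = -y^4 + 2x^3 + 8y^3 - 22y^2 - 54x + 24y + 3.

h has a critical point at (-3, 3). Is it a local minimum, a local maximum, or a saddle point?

The mixed partial ∂²h/∂x∂y is 0, so the Hessian at any point is diag(h_xx, h_yy) = diag(12x, 4(-3y^2 + 12y - 11)).
At (-3, 3): H = diag(-36, -8).
Both eigenvalues are negative, so H is negative definite: a local maximum.

local maximum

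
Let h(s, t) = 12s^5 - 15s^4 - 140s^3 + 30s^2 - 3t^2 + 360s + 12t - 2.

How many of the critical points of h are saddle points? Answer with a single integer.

2

h separates as a function of s plus a function of t, so ∇h=0 decouples.
∂h/∂s = 60(s - 3)(s - 1)(s + 1)(s + 2) = 0 at s ∈ {-2, -1, 1, 3}; ∂h/∂t = -6(t - 2) = 0 at t ∈ {2}.
The Hessian is diagonal: diag(h_ss, h_tt). Second derivatives: h_ss(-2)=-900, h_ss(-1)=480, h_ss(1)=-720, h_ss(3)=2400; h_tt(2)=-6.
Saddle points occur where the two diagonal entries have opposite signs: (-1, 2), (3, 2). Count: 2.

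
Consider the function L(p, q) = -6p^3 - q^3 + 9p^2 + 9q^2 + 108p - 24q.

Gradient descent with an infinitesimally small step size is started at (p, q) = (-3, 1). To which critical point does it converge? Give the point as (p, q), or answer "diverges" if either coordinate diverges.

(-2, 2)

L is separable, so gradient descent decouples: p follows -∂L/∂p, q follows -∂L/∂q.
∂L/∂p = -18(p - 3)(p + 2); at p=-3 this is -108, so p increases.
∂L/∂q = -3(q - 4)(q - 2); at q=1 this is -9, so q increases.
p converges to its nearest critical value -2 (a local min of the p-part); q converges to 2. The iterate converges to (-2, 2).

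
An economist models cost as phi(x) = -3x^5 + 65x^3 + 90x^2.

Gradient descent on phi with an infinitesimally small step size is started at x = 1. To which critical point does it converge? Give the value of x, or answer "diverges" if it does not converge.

phi'(x) = -15x(x - 4)(x + 1)(x + 3), so phi'(1) = 360.
Gradient descent moves in the -phi' direction, i.e. x is decreasing.
The nearest critical point in that direction is x = 0, where phi'' = 180 > 0 (a local minimum). The iterate converges there.

0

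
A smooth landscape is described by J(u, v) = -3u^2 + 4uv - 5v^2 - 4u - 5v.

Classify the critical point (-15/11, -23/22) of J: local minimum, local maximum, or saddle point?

The Hessian of J is constant: H = [[-6, 4], [4, -10]].
det(H) = (-6)·(-10) − 4² = 44.
det(H) > 0 and tr(H) = -16 < 0, so H is negative definite and the point is a local maximum.

local maximum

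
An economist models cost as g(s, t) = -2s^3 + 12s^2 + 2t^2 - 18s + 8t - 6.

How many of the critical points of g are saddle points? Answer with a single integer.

1

g separates as a function of s plus a function of t, so ∇g=0 decouples.
∂g/∂s = -6(s - 3)(s - 1) = 0 at s ∈ {1, 3}; ∂g/∂t = 4(t + 2) = 0 at t ∈ {-2}.
The Hessian is diagonal: diag(g_ss, g_tt). Second derivatives: g_ss(1)=12, g_ss(3)=-12; g_tt(-2)=4.
Saddle points occur where the two diagonal entries have opposite signs: (3, -2). Count: 1.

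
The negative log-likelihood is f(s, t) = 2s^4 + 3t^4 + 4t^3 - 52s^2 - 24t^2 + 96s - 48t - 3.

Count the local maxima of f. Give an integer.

1

f separates as a function of s plus a function of t, so ∇f=0 decouples.
∂f/∂s = 8(s - 3)(s - 1)(s + 4) = 0 at s ∈ {-4, 1, 3}; ∂f/∂t = 12(t - 2)(t + 1)(t + 2) = 0 at t ∈ {-2, -1, 2}.
The Hessian is diagonal: diag(f_ss, f_tt). Second derivatives: f_ss(-4)=280, f_ss(1)=-80, f_ss(3)=112; f_tt(-2)=48, f_tt(-1)=-36, f_tt(2)=144.
Local maxima occur where both diagonal entries negative: (1, -1). Count: 1.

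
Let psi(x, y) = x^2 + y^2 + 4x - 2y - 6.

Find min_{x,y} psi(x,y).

-11

psi(x,y) separates as P(x) + Q(y) − 6, so its minimum is min P + min Q − 6.
P'(x) = 2x + 4 vanishes at x ∈ {-2}; Q'(y) = 2y - 2 vanishes at y ∈ {1}.
Local minima of P (where P''>0): P(-2)=-4. Local minima of Q: Q(1)=-1.
So the global minimum of psi is P(-2) + Q(1) − 6 = -4 − 1 − 6 = -11, attained at (-2, 1).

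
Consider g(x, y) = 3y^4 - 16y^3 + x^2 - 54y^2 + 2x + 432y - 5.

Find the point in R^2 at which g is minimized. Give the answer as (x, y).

g(x,y) separates as P(x) + Q(y) − 5, so its minimum is min P + min Q − 5.
P'(x) = 2x + 2 vanishes at x ∈ {-1}; Q'(y) = 12(y - 4)(y - 3)(y + 3) vanishes at y ∈ {-3, 3, 4}.
Local minima of P (where P''>0): P(-1)=-1. Local minima of Q: Q(-3)=-1107, Q(4)=608.
So the global minimum of g is P(-1) + Q(-3) − 5 = -1 − 1107 − 5 = -1113, attained at (-1, -3).

(-1, -3)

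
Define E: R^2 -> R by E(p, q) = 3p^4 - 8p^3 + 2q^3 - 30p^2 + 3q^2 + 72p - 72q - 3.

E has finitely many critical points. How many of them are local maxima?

E separates as a function of p plus a function of q, so ∇E=0 decouples.
∂E/∂p = 12(p - 3)(p - 1)(p + 2) = 0 at p ∈ {-2, 1, 3}; ∂E/∂q = 6(q - 3)(q + 4) = 0 at q ∈ {-4, 3}.
The Hessian is diagonal: diag(E_pp, E_qq). Second derivatives: E_pp(-2)=180, E_pp(1)=-72, E_pp(3)=120; E_qq(-4)=-42, E_qq(3)=42.
Local maxima occur where both diagonal entries negative: (1, -4). Count: 1.

1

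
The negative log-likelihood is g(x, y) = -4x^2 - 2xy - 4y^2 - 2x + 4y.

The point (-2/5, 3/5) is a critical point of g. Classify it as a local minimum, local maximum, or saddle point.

local maximum

The Hessian of g is constant: H = [[-8, -2], [-2, -8]].
det(H) = (-8)·(-8) − (-2)² = 60.
det(H) > 0 and tr(H) = -16 < 0, so H is negative definite and the point is a local maximum.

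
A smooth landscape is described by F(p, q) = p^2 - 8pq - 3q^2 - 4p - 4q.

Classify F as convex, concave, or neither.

F is quadratic, so its Hessian is the constant matrix H = [[2, -8], [-8, -6]].
det(H) = -76, tr(H) = -4.
det(H) < 0, so H is indefinite: neither convex nor concave.

neither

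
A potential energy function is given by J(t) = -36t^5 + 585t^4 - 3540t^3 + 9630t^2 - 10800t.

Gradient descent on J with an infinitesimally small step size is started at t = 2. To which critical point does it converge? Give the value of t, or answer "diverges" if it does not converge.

1

J'(t) = -180(t - 5)(t - 4)(t - 3)(t - 1), so J'(2) = 1080.
Gradient descent moves in the -J' direction, i.e. t is decreasing.
The nearest critical point in that direction is t = 1, where J'' = 4320 > 0 (a local minimum). The iterate converges there.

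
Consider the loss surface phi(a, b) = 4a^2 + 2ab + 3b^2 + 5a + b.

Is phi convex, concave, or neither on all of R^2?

phi is quadratic, so its Hessian is the constant matrix H = [[8, 2], [2, 6]].
det(H) = 44, tr(H) = 14.
det(H) > 0 and tr(H) > 0, so H is positive definite everywhere: convex.

convex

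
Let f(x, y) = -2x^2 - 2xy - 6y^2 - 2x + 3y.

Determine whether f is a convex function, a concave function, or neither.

concave

f is quadratic, so its Hessian is the constant matrix H = [[-4, -2], [-2, -12]].
det(H) = 44, tr(H) = -16.
det(H) > 0 and tr(H) < 0, so H is negative definite everywhere: concave.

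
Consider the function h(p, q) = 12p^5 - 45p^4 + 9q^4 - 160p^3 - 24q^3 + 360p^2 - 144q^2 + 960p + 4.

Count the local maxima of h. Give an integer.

2

h separates as a function of p plus a function of q, so ∇h=0 decouples.
∂h/∂p = 60(p - 4)(p - 2)(p + 1)(p + 2) = 0 at p ∈ {-2, -1, 2, 4}; ∂h/∂q = 36q(q - 4)(q + 2) = 0 at q ∈ {-2, 0, 4}.
The Hessian is diagonal: diag(h_pp, h_qq). Second derivatives: h_pp(-2)=-1440, h_pp(-1)=900, h_pp(2)=-1440, h_pp(4)=3600; h_qq(-2)=432, h_qq(0)=-288, h_qq(4)=864.
Local maxima occur where both diagonal entries negative: (-2, 0), (2, 0). Count: 2.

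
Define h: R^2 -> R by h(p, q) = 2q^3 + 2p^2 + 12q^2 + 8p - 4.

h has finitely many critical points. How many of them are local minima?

1

h separates as a function of p plus a function of q, so ∇h=0 decouples.
∂h/∂p = 4(p + 2) = 0 at p ∈ {-2}; ∂h/∂q = 6q(q + 4) = 0 at q ∈ {-4, 0}.
The Hessian is diagonal: diag(h_pp, h_qq). Second derivatives: h_pp(-2)=4; h_qq(-4)=-24, h_qq(0)=24.
Local minima occur where both diagonal entries positive: (-2, 0). Count: 1.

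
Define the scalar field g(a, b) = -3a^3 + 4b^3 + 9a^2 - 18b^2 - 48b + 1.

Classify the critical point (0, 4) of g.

local minimum

The mixed partial ∂²g/∂a∂b is 0, so the Hessian at any point is diag(g_aa, g_bb) = diag(18(-a + 1), 12(2b - 3)).
At (0, 4): H = diag(18, 60).
Both eigenvalues are positive, so H is positive definite: a local minimum.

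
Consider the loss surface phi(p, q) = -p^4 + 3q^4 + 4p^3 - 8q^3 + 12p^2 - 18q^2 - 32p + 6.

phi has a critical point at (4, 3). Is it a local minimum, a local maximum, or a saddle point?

The mixed partial ∂²phi/∂p∂q is 0, so the Hessian at any point is diag(phi_pp, phi_qq) = diag(12(-p^2 + 2p + 2), 12(3q^2 - 4q - 3)).
At (4, 3): H = diag(-72, 144).
The eigenvalues have opposite signs, so H is indefinite: a saddle point.

saddle point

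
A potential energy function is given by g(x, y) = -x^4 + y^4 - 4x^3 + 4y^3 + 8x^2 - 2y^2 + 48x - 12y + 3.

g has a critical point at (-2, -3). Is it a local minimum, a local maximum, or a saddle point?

The mixed partial ∂²g/∂x∂y is 0, so the Hessian at any point is diag(g_xx, g_yy) = diag(4(-3x^2 - 6x + 4), 4(3y^2 + 6y - 1)).
At (-2, -3): H = diag(16, 32).
Both eigenvalues are positive, so H is positive definite: a local minimum.

local minimum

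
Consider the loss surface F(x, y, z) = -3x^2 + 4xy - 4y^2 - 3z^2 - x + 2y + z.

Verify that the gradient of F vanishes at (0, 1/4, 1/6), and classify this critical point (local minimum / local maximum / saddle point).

local maximum

∇F = (-6x + 4y - 1, 4x - 8y + 2, -6z + 1); substituting (0, 1/4, 1/6) gives ∇F = (0, 0, 0), so (0, 1/4, 1/6) is indeed a critical point.
The Hessian is constant: H = [[-6, 4, 0], [4, -8, 0], [0, 0, -6]].
Leading principal minors: Δ₁ = -6, Δ₂ = 32, Δ₃ = -192.
The minors alternate sign starting negative (−, +, −), so H is negative definite: a local maximum.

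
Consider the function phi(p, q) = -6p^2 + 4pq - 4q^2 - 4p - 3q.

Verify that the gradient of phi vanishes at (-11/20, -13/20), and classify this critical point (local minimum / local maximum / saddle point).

local maximum

∇phi = (-12p + 4q - 4, 4p - 8q - 3); substituting (-11/20, -13/20) gives ∇phi = (0, 0), so (-11/20, -13/20) is indeed a critical point.
The Hessian of phi is constant: H = [[-12, 4], [4, -8]].
det(H) = (-12)·(-8) − 4² = 80.
det(H) > 0 and tr(H) = -20 < 0, so H is negative definite and the point is a local maximum.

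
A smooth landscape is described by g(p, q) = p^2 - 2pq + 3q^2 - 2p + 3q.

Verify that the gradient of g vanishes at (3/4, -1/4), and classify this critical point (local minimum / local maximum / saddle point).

local minimum

∇g = (2p - 2q - 2, -2p + 6q + 3); substituting (3/4, -1/4) gives ∇g = (0, 0), so (3/4, -1/4) is indeed a critical point.
The Hessian of g is constant: H = [[2, -2], [-2, 6]].
det(H) = 2·6 − (-2)² = 8.
det(H) > 0 and tr(H) = 8 > 0, so H is positive definite and the point is a local minimum.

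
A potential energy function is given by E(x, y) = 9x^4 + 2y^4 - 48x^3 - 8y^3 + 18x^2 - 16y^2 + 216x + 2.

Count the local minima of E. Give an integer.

E separates as a function of x plus a function of y, so ∇E=0 decouples.
∂E/∂x = 36(x - 3)(x - 2)(x + 1) = 0 at x ∈ {-1, 2, 3}; ∂E/∂y = 8y(y - 4)(y + 1) = 0 at y ∈ {-1, 0, 4}.
The Hessian is diagonal: diag(E_xx, E_yy). Second derivatives: E_xx(-1)=432, E_xx(2)=-108, E_xx(3)=144; E_yy(-1)=40, E_yy(0)=-32, E_yy(4)=160.
Local minima occur where both diagonal entries positive: (-1, -1), (-1, 4), (3, -1), (3, 4). Count: 4.

4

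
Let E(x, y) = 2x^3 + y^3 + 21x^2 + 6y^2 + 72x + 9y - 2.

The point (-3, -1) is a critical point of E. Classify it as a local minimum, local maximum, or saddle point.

local minimum

The mixed partial ∂²E/∂x∂y is 0, so the Hessian at any point is diag(E_xx, E_yy) = diag(6(2x + 7), 6(y + 2)).
At (-3, -1): H = diag(6, 6).
Both eigenvalues are positive, so H is positive definite: a local minimum.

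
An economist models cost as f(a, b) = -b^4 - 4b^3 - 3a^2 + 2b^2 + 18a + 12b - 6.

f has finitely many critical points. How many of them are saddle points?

1

f separates as a function of a plus a function of b, so ∇f=0 decouples.
∂f/∂a = -6(a - 3) = 0 at a ∈ {3}; ∂f/∂b = -4(b - 1)(b + 1)(b + 3) = 0 at b ∈ {-3, -1, 1}.
The Hessian is diagonal: diag(f_aa, f_bb). Second derivatives: f_aa(3)=-6; f_bb(-3)=-32, f_bb(-1)=16, f_bb(1)=-32.
Saddle points occur where the two diagonal entries have opposite signs: (3, -1). Count: 1.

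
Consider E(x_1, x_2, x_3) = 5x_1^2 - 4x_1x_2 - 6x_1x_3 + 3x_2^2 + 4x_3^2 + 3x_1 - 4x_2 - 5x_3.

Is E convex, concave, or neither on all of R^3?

convex

E is quadratic, so its Hessian is the constant matrix H = [[10, -4, -6], [-4, 6, 0], [-6, 0, 8]].
Leading principal minors: 10, 44, 136.
All positive ⇒ H ≻ 0 ⇒ convex.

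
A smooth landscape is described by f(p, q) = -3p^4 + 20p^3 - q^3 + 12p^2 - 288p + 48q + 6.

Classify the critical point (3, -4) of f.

local minimum

The mixed partial ∂²f/∂p∂q is 0, so the Hessian at any point is diag(f_pp, f_qq) = diag(12(-3p^2 + 10p + 2), -6q).
At (3, -4): H = diag(60, 24).
Both eigenvalues are positive, so H is positive definite: a local minimum.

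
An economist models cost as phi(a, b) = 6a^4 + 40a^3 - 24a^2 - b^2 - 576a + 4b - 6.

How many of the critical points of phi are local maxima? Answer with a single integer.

1

phi separates as a function of a plus a function of b, so ∇phi=0 decouples.
∂phi/∂a = 24(a - 2)(a + 3)(a + 4) = 0 at a ∈ {-4, -3, 2}; ∂phi/∂b = -2(b - 2) = 0 at b ∈ {2}.
The Hessian is diagonal: diag(phi_aa, phi_bb). Second derivatives: phi_aa(-4)=144, phi_aa(-3)=-120, phi_aa(2)=720; phi_bb(2)=-2.
Local maxima occur where both diagonal entries negative: (-3, 2). Count: 1.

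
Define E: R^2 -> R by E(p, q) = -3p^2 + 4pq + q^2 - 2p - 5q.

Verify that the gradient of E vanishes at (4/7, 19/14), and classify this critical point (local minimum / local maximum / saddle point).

∇E = (-6p + 4q - 2, 4p + 2q - 5); substituting (4/7, 19/14) gives ∇E = (0, 0), so (4/7, 19/14) is indeed a critical point.
The Hessian of E is constant: H = [[-6, 4], [4, 2]].
det(H) = (-6)·2 − 4² = -28.
Since det(H) < 0, H is indefinite and the critical point is a saddle point.

saddle point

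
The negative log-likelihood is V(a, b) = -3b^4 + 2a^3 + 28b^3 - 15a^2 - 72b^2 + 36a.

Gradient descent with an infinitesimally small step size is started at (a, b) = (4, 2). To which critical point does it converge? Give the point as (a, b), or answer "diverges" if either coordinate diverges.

V is separable, so gradient descent decouples: a follows -∂V/∂a, b follows -∂V/∂b.
∂V/∂a = 6(a - 3)(a - 2); at a=4 this is 12, so a decreases.
∂V/∂b = -12b(b - 4)(b - 3); at b=2 this is -48, so b increases.
a converges to its nearest critical value 3 (a local min of the a-part); b converges to 3. The iterate converges to (3, 3).

(3, 3)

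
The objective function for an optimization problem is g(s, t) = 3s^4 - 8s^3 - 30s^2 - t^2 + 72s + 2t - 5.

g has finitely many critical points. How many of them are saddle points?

g separates as a function of s plus a function of t, so ∇g=0 decouples.
∂g/∂s = 12(s - 3)(s - 1)(s + 2) = 0 at s ∈ {-2, 1, 3}; ∂g/∂t = -2(t - 1) = 0 at t ∈ {1}.
The Hessian is diagonal: diag(g_ss, g_tt). Second derivatives: g_ss(-2)=180, g_ss(1)=-72, g_ss(3)=120; g_tt(1)=-2.
Saddle points occur where the two diagonal entries have opposite signs: (-2, 1), (3, 1). Count: 2.

2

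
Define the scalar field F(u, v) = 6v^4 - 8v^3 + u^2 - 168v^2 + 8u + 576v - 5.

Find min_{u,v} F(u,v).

-2965

F(u,v) separates as P(u) + Q(v) − 5, so its minimum is min P + min Q − 5.
P'(u) = 2u + 8 vanishes at u ∈ {-4}; Q'(v) = 24(v - 3)(v - 2)(v + 4) vanishes at v ∈ {-4, 2, 3}.
Local minima of P (where P''>0): P(-4)=-16. Local minima of Q: Q(-4)=-2944, Q(3)=486.
So the global minimum of F is P(-4) + Q(-4) − 5 = -16 − 2944 − 5 = -2965, attained at (-4, -4).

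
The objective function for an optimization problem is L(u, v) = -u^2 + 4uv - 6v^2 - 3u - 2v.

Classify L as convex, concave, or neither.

L is quadratic, so its Hessian is the constant matrix H = [[-2, 4], [4, -12]].
det(H) = 8, tr(H) = -14.
det(H) > 0 and tr(H) < 0, so H is negative definite everywhere: concave.

concave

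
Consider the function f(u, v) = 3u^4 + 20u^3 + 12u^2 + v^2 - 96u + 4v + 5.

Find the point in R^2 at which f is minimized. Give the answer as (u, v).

f(u,v) separates as P(u) + Q(v) + 5, so its minimum is min P + min Q + 5.
P'(u) = 12(u - 1)(u + 2)(u + 4) vanishes at u ∈ {-4, -2, 1}; Q'(v) = 2v + 4 vanishes at v ∈ {-2}.
Local minima of P (where P''>0): P(-4)=64, P(1)=-61. Local minima of Q: Q(-2)=-4.
So the global minimum of f is P(1) + Q(-2) + 5 = -61 − 4 + 5 = -60, attained at (1, -2).

(1, -2)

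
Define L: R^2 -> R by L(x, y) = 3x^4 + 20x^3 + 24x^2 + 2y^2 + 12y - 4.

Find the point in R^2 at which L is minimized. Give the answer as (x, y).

(-4, -3)

L(x,y) separates as P(x) + Q(y) − 4, so its minimum is min P + min Q − 4.
P'(x) = 12x(x + 1)(x + 4) vanishes at x ∈ {-4, -1, 0}; Q'(y) = 4y + 12 vanishes at y ∈ {-3}.
Local minima of P (where P''>0): P(-4)=-128, P(0)=0. Local minima of Q: Q(-3)=-18.
So the global minimum of L is P(-4) + Q(-3) − 4 = -128 − 18 − 4 = -150, attained at (-4, -3).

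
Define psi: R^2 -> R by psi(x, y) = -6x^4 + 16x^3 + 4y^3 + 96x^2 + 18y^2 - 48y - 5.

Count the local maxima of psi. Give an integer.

psi separates as a function of x plus a function of y, so ∇psi=0 decouples.
∂psi/∂x = -24x(x - 4)(x + 2) = 0 at x ∈ {-2, 0, 4}; ∂psi/∂y = 12(y - 1)(y + 4) = 0 at y ∈ {-4, 1}.
The Hessian is diagonal: diag(psi_xx, psi_yy). Second derivatives: psi_xx(-2)=-288, psi_xx(0)=192, psi_xx(4)=-576; psi_yy(-4)=-60, psi_yy(1)=60.
Local maxima occur where both diagonal entries negative: (-2, -4), (4, -4). Count: 2.

2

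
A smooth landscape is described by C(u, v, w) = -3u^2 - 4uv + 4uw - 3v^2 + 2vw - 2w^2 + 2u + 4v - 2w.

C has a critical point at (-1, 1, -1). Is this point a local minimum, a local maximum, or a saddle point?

The Hessian is constant: H = [[-6, -4, 4], [-4, -6, 2], [4, 2, -4]].
Leading principal minors: Δ₁ = -6, Δ₂ = 20, Δ₃ = -24.
The minors alternate sign starting negative (−, +, −), so H is negative definite: a local maximum.

local maximum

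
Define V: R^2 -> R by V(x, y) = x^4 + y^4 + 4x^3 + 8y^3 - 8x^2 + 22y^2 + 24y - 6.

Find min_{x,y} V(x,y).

-143

V(x,y) separates as P(x) + Q(y) − 6, so its minimum is min P + min Q − 6.
P'(x) = 4x(x - 1)(x + 4) vanishes at x ∈ {-4, 0, 1}; Q'(y) = 4(y + 1)(y + 2)(y + 3) vanishes at y ∈ {-3, -2, -1}.
Local minima of P (where P''>0): P(-4)=-128, P(1)=-3. Local minima of Q: Q(-3)=-9, Q(-1)=-9.
So the global minimum of V is P(-4) + Q(-3) − 6 = -128 − 9 − 6 = -143, attained at (-4, -3).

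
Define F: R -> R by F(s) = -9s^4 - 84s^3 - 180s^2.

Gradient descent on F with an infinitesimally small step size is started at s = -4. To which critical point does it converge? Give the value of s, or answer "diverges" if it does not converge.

F'(s) = -36s(s + 2)(s + 5), so F'(-4) = -288.
Gradient descent moves in the -F' direction, i.e. s is increasing.
The nearest critical point in that direction is s = -2, where F'' = 216 > 0 (a local minimum). The iterate converges there.

-2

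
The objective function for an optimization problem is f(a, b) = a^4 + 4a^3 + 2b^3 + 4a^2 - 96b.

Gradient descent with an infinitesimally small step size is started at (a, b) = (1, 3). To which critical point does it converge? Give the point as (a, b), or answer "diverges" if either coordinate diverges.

f is separable, so gradient descent decouples: a follows -∂f/∂a, b follows -∂f/∂b.
∂f/∂a = 4a(a + 1)(a + 2); at a=1 this is 24, so a decreases.
∂f/∂b = 6(b - 4)(b + 4); at b=3 this is -42, so b increases.
a converges to its nearest critical value 0 (a local min of the a-part); b converges to 4. The iterate converges to (0, 4).

(0, 4)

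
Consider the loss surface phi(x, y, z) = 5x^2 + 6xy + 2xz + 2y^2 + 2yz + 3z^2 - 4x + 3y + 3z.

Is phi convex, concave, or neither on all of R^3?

convex

phi is quadratic, so its Hessian is the constant matrix H = [[10, 6, 2], [6, 4, 2], [2, 2, 6]].
Leading principal minors: 10, 4, 16.
All positive ⇒ H ≻ 0 ⇒ convex.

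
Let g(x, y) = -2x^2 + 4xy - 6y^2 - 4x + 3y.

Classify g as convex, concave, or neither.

g is quadratic, so its Hessian is the constant matrix H = [[-4, 4], [4, -12]].
det(H) = 32, tr(H) = -16.
det(H) > 0 and tr(H) < 0, so H is negative definite everywhere: concave.

concave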